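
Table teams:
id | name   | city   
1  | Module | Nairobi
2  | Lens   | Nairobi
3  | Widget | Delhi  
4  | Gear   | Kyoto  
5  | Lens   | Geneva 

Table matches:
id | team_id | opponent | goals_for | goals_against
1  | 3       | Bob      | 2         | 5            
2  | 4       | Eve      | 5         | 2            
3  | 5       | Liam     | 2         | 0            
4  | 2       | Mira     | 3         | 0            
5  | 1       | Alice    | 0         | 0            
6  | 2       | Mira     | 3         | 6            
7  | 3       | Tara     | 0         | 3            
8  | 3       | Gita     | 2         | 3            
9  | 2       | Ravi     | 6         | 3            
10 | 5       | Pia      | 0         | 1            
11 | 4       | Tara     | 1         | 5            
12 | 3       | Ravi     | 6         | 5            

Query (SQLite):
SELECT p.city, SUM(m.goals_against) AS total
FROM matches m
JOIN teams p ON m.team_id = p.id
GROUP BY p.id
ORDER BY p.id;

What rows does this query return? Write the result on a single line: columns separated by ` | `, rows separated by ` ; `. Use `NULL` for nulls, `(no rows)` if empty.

Join each matches row to its teams via team_id.
Group joined rows by teams.id; compute SUM(m.goals_against) per group.
  1: ids {5} → SUM(m.goals_against)=0
  2: ids {4, 6, 9} → SUM(m.goals_against)=9
  3: ids {1, 7, 8, 12} → SUM(m.goals_against)=16
  4: ids {2, 11} → SUM(m.goals_against)=7
  5: ids {3, 10} → SUM(m.goals_against)=1

Nairobi | 0 ; Nairobi | 9 ; Delhi | 16 ; Kyoto | 7 ; Geneva | 1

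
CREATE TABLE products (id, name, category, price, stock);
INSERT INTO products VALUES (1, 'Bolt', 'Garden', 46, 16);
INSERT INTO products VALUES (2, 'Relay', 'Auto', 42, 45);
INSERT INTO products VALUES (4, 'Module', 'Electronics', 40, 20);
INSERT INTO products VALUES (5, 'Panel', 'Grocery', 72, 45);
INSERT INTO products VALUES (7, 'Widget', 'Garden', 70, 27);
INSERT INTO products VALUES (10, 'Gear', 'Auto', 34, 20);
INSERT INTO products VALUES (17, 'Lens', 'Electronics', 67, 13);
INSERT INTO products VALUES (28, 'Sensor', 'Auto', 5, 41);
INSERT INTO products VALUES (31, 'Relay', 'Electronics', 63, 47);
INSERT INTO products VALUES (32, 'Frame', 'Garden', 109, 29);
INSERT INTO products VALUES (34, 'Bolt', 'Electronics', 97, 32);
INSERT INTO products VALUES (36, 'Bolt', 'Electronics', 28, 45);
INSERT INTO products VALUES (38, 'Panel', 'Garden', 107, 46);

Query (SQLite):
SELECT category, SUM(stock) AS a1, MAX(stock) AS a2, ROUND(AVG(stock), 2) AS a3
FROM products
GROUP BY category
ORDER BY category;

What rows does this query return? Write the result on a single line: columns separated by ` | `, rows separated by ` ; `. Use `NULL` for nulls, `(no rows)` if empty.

Group products by category.
Per group compute: SUM(stock), MAX(stock), ROUND(AVG(stock), 2).
  Auto: ids {2, 10, 28} → SUM(stock)=106, MAX(stock)=45, ROUND(AVG(stock), 2)=35.33
  Electronics: ids {4, 17, 31, 34, 36} → SUM(stock)=157, MAX(stock)=47, ROUND(AVG(stock), 2)=31.4
  Garden: ids {1, 7, 32, 38} → SUM(stock)=118, MAX(stock)=46, ROUND(AVG(stock), 2)=29.5
  Grocery: ids {5} → SUM(stock)=45, MAX(stock)=45, ROUND(AVG(stock), 2)=45

Auto | 106 | 45 | 35.33 ; Electronics | 157 | 47 | 31.4 ; Garden | 118 | 46 | 29.5 ; Grocery | 45 | 45 | 45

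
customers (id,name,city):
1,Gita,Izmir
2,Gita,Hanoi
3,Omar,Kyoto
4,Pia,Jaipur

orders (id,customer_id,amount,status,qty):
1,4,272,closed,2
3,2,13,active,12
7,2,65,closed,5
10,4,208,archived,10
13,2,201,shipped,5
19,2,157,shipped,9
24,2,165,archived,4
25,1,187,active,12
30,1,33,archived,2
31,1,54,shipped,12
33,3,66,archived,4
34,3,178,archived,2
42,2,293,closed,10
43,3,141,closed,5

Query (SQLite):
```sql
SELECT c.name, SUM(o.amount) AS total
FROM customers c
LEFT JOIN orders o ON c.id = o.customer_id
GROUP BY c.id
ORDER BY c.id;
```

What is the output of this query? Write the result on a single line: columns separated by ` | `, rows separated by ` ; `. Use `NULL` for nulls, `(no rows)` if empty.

LEFT JOIN keeps every customers row; unmatched ones get NULL for orders columns.
Group by customers.id and compute SUM(o.amount). SUM over an all-NULL group is NULL.
  1: ids {25, 30, 31} → SUM(o.amount)=274
  2: ids {3, 7, 13, 19, 24, 42} → SUM(o.amount)=894
  3: ids {33, 34, 43} → SUM(o.amount)=385
  4: ids {1, 10} → SUM(o.amount)=480

Gita | 274 ; Gita | 894 ; Omar | 385 ; Pia | 480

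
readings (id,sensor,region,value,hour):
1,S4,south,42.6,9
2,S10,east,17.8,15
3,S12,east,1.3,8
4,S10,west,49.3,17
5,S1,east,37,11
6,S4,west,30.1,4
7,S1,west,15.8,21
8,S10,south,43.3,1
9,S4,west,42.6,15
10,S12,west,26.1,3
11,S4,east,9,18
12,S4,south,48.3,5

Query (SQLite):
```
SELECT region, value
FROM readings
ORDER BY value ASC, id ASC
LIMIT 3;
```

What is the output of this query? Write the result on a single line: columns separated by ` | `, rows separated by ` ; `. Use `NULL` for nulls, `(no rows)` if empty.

Sort by value asc, tiebreak id asc: (1.3, id=3), (9, id=11), (15.8, id=7), (17.8, id=2), (26.1, id=10), (30.1, id=6) …. Take first 3.

east | 1.3 ; east | 9 ; west | 15.8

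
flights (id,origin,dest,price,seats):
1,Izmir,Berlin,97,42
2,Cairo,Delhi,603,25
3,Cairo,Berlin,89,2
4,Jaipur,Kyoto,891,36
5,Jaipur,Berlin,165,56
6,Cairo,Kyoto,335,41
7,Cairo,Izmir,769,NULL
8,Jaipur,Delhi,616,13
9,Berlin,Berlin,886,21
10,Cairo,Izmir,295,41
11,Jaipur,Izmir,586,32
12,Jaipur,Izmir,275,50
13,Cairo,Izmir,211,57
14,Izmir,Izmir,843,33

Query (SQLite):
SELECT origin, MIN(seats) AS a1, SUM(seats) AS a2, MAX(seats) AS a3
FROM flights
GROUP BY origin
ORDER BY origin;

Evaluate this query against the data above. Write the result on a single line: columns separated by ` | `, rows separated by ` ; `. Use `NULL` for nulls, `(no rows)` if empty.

Berlin | 21 | 21 | 21 ; Cairo | 2 | 166 | 57 ; Izmir | 33 | 75 | 42 ; Jaipur | 13 | 187 | 56

Group flights by origin.
Per group compute: MIN(seats), SUM(seats), MAX(seats).
  Berlin: ids {9} → MIN(seats)=21, SUM(seats)=21, MAX(seats)=21
  Cairo: ids {2, 3, 6, 7, 10, 13} → MIN(seats)=2, SUM(seats)=166, MAX(seats)=57
  Izmir: ids {1, 14} → MIN(seats)=33, SUM(seats)=75, MAX(seats)=42
  Jaipur: ids {4, 5, 8, 11, 12} → MIN(seats)=13, SUM(seats)=187, MAX(seats)=56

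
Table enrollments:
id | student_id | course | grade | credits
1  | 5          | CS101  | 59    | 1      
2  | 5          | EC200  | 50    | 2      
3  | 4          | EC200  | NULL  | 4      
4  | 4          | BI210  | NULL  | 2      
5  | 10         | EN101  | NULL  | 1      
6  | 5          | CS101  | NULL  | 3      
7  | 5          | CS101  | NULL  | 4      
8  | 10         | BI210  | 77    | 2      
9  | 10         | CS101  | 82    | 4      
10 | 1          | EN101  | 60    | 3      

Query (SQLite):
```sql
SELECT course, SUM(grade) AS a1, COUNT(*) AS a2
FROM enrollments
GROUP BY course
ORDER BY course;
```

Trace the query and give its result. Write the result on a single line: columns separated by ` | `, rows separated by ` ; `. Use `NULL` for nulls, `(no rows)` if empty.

Group enrollments by course.
Per group compute: SUM(grade), COUNT(*).
  BI210: ids {4, 8} → SUM(grade)=77, COUNT(*)=2
  CS101: ids {1, 6, 7, 9} → SUM(grade)=141, COUNT(*)=4
  EC200: ids {2, 3} → SUM(grade)=50, COUNT(*)=2
  EN101: ids {5, 10} → SUM(grade)=60, COUNT(*)=2

BI210 | 77 | 2 ; CS101 | 141 | 4 ; EC200 | 50 | 2 ; EN101 | 60 | 2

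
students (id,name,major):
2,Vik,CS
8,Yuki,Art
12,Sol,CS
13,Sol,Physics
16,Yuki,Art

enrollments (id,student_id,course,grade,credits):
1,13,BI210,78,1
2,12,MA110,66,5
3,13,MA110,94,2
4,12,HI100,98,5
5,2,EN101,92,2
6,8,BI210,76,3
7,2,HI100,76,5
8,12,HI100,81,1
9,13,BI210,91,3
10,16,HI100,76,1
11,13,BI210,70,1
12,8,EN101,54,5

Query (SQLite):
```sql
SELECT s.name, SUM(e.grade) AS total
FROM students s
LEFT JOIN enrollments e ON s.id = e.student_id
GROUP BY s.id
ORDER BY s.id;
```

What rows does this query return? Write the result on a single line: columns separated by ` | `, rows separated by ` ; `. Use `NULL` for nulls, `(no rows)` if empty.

Vik | 168 ; Yuki | 130 ; Sol | 245 ; Sol | 333 ; Yuki | 76

LEFT JOIN keeps every students row; unmatched ones get NULL for enrollments columns.
Group by students.id and compute SUM(e.grade). SUM over an all-NULL group is NULL.
  2: ids {5, 7} → SUM(e.grade)=168
  8: ids {6, 12} → SUM(e.grade)=130
  12: ids {2, 4, 8} → SUM(e.grade)=245
  13: ids {1, 3, 9, 11} → SUM(e.grade)=333
  16: ids {10} → SUM(e.grade)=76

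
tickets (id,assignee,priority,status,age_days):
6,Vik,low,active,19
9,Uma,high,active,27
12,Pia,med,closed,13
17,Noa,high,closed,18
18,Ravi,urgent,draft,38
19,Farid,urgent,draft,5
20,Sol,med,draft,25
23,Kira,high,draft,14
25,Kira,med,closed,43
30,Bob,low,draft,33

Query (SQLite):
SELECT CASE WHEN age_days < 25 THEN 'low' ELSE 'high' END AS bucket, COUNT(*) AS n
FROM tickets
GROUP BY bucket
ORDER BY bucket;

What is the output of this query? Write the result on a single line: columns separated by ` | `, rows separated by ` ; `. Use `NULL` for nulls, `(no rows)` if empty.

Bucket rows by age_days < 25 → 'low' else 'high'; count each bucket.

high | 5 ; low | 5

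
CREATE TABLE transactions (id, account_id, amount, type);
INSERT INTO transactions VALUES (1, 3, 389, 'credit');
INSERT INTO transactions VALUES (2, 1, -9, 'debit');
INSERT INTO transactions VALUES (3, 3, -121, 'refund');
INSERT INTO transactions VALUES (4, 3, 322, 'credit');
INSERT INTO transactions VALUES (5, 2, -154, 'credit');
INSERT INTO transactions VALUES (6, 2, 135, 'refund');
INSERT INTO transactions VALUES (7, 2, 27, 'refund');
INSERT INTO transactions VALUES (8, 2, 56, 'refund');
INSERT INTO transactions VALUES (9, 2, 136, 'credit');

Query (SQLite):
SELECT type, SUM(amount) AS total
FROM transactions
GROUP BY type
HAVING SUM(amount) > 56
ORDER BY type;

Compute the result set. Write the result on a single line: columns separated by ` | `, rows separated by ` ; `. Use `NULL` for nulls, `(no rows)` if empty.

credit | 693 ; refund | 97

Partition transactions by type; compute SUM(amount) within each group.
HAVING: keep groups where SUM(amount) > 56.
  credit: ids {1, 4, 5, 9} → SUM(amount)=693
  debit: ids {2} → SUM(amount)=-9
  refund: ids {3, 6, 7, 8} → SUM(amount)=97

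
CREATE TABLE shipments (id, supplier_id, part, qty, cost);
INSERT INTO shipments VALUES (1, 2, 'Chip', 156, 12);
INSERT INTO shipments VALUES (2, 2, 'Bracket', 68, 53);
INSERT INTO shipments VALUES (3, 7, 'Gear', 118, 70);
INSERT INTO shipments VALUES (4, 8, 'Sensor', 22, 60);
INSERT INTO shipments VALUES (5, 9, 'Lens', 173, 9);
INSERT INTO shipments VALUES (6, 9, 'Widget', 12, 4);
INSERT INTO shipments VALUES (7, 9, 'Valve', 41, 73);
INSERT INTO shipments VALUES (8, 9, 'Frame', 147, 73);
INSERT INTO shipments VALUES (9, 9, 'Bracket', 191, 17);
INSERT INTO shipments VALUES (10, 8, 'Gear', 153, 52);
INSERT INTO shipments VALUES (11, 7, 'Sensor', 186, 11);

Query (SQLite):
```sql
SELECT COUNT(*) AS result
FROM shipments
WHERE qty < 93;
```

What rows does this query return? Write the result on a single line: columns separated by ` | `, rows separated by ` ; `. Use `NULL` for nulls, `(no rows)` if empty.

4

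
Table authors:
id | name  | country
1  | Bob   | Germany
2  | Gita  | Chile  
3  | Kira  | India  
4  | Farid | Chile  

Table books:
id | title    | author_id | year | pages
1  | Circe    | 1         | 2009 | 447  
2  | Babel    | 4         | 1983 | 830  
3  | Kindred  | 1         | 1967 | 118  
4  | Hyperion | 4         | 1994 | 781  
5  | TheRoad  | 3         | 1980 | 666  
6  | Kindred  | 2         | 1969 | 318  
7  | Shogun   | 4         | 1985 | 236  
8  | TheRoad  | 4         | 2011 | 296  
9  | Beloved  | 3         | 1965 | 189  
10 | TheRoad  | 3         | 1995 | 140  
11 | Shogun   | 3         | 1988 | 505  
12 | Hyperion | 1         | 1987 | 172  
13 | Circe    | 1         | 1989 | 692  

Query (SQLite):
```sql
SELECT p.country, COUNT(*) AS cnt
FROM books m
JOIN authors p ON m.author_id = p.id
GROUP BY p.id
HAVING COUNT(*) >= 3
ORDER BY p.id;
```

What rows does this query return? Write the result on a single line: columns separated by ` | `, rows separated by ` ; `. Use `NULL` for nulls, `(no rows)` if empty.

Join each books row to its authors via author_id.
Group joined rows by authors.id; compute COUNT(*) per group.
HAVING: keep groups with count ≥ 3.
  1: ids {1, 3, 12, 13} → COUNT(*)=4
  2: ids {6} → COUNT(*)=1
  3: ids {5, 9, 10, 11} → COUNT(*)=4
  4: ids {2, 4, 7, 8} → COUNT(*)=4

Germany | 4 ; India | 4 ; Chile | 4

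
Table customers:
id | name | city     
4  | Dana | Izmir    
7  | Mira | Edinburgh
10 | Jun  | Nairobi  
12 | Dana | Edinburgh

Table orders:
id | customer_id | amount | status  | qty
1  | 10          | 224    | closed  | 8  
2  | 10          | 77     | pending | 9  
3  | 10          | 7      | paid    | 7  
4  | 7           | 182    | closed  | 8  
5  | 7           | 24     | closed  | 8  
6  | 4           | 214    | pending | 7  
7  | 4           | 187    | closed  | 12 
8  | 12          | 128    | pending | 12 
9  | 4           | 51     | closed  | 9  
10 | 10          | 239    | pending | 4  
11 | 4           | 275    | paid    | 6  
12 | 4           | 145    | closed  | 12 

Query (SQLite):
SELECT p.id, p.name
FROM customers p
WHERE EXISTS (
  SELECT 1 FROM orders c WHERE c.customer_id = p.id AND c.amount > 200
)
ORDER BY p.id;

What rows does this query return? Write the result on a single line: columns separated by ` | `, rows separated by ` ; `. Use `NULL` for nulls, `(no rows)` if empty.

For each customers row, check whether any orders with matching customer_id has amount > 200.
Keep rows where that is true.

4 | Dana ; 10 | Jun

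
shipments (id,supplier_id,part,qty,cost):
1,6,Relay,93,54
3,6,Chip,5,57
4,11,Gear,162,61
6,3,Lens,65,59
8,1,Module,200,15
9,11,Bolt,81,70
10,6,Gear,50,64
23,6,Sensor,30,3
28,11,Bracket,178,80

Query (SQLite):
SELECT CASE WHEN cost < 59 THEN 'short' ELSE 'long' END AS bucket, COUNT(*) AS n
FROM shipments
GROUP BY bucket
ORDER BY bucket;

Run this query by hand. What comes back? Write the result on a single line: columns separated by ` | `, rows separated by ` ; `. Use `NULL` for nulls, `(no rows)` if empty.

long | 5 ; short | 4

Bucket rows by cost < 59 → 'short' else 'long'; count each bucket.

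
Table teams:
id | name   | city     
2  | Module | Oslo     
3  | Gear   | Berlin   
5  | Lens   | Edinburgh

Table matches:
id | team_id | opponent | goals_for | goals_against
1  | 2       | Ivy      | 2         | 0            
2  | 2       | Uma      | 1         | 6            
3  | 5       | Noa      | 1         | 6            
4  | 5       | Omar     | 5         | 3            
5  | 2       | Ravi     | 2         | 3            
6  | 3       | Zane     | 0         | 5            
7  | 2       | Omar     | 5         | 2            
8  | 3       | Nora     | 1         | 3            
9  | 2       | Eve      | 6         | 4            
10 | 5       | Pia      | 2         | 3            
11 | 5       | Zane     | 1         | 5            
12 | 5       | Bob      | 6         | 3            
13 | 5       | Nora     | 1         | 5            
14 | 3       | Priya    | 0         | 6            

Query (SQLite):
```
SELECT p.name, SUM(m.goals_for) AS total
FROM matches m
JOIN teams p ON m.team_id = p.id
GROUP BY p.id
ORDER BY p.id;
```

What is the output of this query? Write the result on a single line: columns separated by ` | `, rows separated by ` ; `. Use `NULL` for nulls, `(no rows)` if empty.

Module | 16 ; Gear | 1 ; Lens | 16

Join each matches row to its teams via team_id.
Group joined rows by teams.id; compute SUM(m.goals_for) per group.
  2: ids {1, 2, 5, 7, 9} → SUM(m.goals_for)=16
  3: ids {6, 8, 14} → SUM(m.goals_for)=1
  5: ids {3, 4, 10, 11, 12, 13} → SUM(m.goals_for)=16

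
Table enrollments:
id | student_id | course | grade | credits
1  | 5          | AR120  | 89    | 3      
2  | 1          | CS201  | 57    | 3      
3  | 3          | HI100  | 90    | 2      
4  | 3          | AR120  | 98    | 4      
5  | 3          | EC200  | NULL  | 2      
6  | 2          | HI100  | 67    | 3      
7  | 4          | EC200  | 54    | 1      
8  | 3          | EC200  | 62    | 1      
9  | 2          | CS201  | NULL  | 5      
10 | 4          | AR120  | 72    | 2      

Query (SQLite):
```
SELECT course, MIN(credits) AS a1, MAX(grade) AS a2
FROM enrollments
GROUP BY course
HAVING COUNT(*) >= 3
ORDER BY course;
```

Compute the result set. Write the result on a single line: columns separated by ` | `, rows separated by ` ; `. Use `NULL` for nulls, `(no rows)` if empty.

AR120 | 2 | 98 ; EC200 | 1 | 62

Group enrollments by course.
Per group compute: MIN(credits), MAX(grade).
HAVING: drop groups with fewer than 3 rows.
  AR120: ids {1, 4, 10} → MIN(credits)=2, MAX(grade)=98
  CS201: ids {2, 9} → MIN(credits)=3, MAX(grade)=57
  EC200: ids {5, 7, 8} → MIN(credits)=1, MAX(grade)=62
  HI100: ids {3, 6} → MIN(credits)=2, MAX(grade)=90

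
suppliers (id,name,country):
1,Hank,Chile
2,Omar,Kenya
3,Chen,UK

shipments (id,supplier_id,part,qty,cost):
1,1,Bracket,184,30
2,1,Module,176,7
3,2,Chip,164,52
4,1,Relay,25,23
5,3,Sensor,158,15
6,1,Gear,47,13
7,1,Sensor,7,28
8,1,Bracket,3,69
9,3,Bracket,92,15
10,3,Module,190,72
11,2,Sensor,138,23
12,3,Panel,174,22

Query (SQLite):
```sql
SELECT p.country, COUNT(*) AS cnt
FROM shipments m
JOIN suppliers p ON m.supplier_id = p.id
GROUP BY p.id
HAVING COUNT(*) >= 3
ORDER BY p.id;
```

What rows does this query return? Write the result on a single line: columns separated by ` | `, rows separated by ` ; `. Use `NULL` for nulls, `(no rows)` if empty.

Join each shipments row to its suppliers via supplier_id.
Group joined rows by suppliers.id; compute COUNT(*) per group.
HAVING: keep groups with count ≥ 3.
  1: ids {1, 2, 4, 6, 7, 8} → COUNT(*)=6
  2: ids {3, 11} → COUNT(*)=2
  3: ids {5, 9, 10, 12} → COUNT(*)=4

Chile | 6 ; UK | 4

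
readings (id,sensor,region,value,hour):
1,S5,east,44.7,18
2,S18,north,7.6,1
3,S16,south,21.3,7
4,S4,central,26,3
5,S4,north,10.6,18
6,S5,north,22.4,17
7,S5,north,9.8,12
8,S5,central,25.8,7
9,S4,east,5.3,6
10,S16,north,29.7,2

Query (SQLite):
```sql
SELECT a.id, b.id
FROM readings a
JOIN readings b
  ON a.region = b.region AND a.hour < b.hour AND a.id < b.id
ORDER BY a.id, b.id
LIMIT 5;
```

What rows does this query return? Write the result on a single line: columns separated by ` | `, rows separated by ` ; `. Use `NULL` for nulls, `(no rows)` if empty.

2 | 5 ; 2 | 6 ; 2 | 7 ; 2 | 10 ; 4 | 8

Pairs (a,b) with same region, a.hour < b.hour, a.id < b.id.
region groups: central:{4,8} east:{1,9} north:{2,5,6,7,10} south:{3}
Ordered by (a.id, b.id); first 5.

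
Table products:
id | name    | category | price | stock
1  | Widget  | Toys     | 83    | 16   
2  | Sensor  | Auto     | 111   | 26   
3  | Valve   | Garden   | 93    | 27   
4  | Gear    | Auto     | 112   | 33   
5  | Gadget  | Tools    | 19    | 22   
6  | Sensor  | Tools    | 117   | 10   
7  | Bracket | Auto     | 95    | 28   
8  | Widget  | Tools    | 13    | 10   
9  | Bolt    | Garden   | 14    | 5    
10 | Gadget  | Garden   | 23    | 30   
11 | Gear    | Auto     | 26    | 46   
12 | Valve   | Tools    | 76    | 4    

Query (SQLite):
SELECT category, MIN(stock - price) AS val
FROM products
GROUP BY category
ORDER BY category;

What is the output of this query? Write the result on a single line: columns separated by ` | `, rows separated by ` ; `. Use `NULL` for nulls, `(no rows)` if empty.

Auto | -85 ; Garden | -66 ; Tools | -107 ; Toys | -67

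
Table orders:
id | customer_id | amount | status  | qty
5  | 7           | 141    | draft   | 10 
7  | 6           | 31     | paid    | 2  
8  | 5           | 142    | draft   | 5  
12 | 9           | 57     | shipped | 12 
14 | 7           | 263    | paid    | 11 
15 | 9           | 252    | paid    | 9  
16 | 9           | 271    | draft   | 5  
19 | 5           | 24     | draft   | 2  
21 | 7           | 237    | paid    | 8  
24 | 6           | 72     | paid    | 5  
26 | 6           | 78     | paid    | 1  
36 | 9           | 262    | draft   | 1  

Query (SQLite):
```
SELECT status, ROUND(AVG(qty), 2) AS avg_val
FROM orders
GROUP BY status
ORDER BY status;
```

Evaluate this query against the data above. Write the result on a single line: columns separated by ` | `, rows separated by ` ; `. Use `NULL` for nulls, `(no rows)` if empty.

Partition orders by status; compute ROUND(AVG(qty), 2) within each group.
  draft: ids {5, 8, 16, 19, 36} → ROUND(AVG(qty), 2)=4.6
  paid: ids {7, 14, 15, 21, 24, 26} → ROUND(AVG(qty), 2)=6
  shipped: ids {12} → ROUND(AVG(qty), 2)=12

draft | 4.6 ; paid | 6 ; shipped | 12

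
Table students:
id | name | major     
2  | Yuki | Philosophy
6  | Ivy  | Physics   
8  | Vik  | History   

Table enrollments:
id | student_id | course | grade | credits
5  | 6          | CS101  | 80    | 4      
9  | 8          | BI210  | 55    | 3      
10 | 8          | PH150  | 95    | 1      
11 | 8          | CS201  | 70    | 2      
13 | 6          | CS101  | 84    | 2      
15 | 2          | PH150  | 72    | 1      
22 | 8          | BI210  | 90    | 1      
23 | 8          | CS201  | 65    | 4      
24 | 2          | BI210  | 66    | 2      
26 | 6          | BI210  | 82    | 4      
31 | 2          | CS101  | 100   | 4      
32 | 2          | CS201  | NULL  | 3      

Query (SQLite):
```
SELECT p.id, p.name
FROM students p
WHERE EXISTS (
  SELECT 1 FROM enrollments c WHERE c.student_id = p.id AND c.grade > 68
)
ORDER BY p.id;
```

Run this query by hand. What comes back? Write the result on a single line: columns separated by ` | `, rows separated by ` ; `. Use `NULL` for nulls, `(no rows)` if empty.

For each students row, check whether any enrollments with matching student_id has grade > 68.
Keep rows where that is true.

2 | Yuki ; 6 | Ivy ; 8 | Vik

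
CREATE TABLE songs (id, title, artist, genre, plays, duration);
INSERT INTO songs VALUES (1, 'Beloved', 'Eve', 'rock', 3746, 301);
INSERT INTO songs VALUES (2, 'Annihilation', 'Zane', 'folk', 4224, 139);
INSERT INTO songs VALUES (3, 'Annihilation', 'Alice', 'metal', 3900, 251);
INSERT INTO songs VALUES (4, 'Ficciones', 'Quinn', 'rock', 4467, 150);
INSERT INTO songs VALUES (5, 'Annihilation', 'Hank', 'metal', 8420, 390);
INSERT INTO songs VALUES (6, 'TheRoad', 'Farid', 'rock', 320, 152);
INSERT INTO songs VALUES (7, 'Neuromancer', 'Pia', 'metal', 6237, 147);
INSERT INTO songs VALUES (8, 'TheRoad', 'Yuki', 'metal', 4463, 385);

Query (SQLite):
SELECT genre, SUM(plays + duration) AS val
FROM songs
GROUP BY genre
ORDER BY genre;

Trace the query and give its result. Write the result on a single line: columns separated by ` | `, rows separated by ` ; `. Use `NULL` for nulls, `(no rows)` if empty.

For each row compute plays + duration.
Group by genre; take SUM of the expression per group.
  folk: ids {2} → SUM(plays + duration)=4363
  metal: ids {3, 5, 7, 8} → SUM(plays + duration)=24193
  rock: ids {1, 4, 6} → SUM(plays + duration)=9136

folk | 4363 ; metal | 24193 ; rock | 9136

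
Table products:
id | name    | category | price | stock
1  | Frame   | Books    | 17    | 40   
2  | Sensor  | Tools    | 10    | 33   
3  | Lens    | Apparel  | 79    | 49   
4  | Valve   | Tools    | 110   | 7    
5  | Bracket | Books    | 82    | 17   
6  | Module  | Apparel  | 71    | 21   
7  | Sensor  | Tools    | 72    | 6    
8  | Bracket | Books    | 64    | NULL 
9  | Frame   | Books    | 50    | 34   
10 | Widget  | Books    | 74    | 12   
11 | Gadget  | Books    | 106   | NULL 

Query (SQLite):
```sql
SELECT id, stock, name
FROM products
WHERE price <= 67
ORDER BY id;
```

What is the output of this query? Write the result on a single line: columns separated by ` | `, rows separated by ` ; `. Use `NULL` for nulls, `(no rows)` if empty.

1 | 40 | Frame ; 2 | 33 | Sensor ; 8 | NULL | Bracket ; 9 | 34 | Frame

price <= 67: ids {1, 2, 8, 9}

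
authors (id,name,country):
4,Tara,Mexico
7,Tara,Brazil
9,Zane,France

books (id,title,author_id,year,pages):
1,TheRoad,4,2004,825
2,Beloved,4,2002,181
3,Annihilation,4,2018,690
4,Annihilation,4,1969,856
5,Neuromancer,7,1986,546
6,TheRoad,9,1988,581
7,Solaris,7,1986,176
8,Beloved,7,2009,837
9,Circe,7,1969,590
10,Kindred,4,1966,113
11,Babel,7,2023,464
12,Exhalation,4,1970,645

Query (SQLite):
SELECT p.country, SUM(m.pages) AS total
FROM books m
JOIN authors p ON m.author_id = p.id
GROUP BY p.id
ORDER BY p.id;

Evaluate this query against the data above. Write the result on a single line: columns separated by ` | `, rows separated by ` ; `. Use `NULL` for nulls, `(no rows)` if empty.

Mexico | 3310 ; Brazil | 2613 ; France | 581

Join each books row to its authors via author_id.
Group joined rows by authors.id; compute SUM(m.pages) per group.
  4: ids {1, 2, 3, 4, 10, 12} → SUM(m.pages)=3310
  7: ids {5, 7, 8, 9, 11} → SUM(m.pages)=2613
  9: ids {6} → SUM(m.pages)=581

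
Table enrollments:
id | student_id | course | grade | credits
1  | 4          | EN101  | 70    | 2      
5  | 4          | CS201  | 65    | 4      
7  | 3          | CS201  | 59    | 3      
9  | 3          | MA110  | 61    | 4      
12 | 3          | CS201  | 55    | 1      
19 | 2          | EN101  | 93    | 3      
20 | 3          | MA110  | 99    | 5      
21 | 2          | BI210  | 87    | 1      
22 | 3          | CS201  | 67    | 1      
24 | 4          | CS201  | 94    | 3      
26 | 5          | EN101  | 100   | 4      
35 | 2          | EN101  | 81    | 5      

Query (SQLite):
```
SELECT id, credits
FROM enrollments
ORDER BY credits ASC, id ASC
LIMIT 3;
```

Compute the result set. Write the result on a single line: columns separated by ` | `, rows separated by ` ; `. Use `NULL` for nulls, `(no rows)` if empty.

Sort by credits asc, tiebreak id asc: (1, id=12), (1, id=21), (1, id=22), (2, id=1), (3, id=7), (3, id=19) …. Take first 3.

12 | 1 ; 21 | 1 ; 22 | 1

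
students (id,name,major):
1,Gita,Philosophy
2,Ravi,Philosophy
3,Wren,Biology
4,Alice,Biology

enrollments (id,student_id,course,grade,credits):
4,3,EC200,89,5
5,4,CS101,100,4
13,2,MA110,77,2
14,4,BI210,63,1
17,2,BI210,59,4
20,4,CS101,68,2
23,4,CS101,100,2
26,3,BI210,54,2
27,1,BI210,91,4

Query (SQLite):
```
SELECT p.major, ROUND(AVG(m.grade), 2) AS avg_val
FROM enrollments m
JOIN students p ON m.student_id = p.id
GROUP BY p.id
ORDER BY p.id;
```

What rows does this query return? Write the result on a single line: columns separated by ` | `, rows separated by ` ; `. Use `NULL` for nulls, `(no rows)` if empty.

Philosophy | 91 ; Philosophy | 68 ; Biology | 71.5 ; Biology | 82.75

Join each enrollments row to its students via student_id.
Group joined rows by students.id; compute ROUND(AVG(m.grade), 2) per group.
  1: ids {27} → ROUND(AVG(m.grade), 2)=91
  2: ids {13, 17} → ROUND(AVG(m.grade), 2)=68
  3: ids {4, 26} → ROUND(AVG(m.grade), 2)=71.5
  4: ids {5, 14, 20, 23} → ROUND(AVG(m.grade), 2)=82.75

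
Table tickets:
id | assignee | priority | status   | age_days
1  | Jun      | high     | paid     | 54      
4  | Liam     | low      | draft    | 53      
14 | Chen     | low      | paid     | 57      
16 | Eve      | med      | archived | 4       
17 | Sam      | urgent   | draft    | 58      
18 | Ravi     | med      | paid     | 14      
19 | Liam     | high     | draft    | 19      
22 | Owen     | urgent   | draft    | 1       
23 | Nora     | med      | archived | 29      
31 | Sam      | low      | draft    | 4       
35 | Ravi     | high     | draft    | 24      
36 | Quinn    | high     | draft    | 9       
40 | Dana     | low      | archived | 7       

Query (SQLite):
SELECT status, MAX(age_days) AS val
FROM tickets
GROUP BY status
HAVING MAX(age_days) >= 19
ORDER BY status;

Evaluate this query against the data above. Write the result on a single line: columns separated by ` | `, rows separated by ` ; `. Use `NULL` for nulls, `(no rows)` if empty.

archived | 29 ; draft | 58 ; paid | 57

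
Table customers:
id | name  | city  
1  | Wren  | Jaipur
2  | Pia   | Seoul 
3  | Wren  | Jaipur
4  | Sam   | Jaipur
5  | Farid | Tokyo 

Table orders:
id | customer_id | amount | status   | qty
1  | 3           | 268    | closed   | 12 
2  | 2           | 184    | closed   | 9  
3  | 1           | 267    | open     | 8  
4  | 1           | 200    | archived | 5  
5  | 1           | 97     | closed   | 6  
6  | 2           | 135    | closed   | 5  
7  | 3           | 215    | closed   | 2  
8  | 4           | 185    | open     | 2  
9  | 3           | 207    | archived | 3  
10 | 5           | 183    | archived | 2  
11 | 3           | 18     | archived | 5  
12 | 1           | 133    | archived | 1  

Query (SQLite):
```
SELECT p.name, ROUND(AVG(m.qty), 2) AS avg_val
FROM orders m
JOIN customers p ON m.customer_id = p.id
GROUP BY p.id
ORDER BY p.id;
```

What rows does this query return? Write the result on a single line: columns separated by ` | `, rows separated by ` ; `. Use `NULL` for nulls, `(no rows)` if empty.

Wren | 5 ; Pia | 7 ; Wren | 5.5 ; Sam | 2 ; Farid | 2

Join each orders row to its customers via customer_id.
Group joined rows by customers.id; compute ROUND(AVG(m.qty), 2) per group.
  1: ids {3, 4, 5, 12} → ROUND(AVG(m.qty), 2)=5
  2: ids {2, 6} → ROUND(AVG(m.qty), 2)=7
  3: ids {1, 7, 9, 11} → ROUND(AVG(m.qty), 2)=5.5
  4: ids {8} → ROUND(AVG(m.qty), 2)=2
  5: ids {10} → ROUND(AVG(m.qty), 2)=2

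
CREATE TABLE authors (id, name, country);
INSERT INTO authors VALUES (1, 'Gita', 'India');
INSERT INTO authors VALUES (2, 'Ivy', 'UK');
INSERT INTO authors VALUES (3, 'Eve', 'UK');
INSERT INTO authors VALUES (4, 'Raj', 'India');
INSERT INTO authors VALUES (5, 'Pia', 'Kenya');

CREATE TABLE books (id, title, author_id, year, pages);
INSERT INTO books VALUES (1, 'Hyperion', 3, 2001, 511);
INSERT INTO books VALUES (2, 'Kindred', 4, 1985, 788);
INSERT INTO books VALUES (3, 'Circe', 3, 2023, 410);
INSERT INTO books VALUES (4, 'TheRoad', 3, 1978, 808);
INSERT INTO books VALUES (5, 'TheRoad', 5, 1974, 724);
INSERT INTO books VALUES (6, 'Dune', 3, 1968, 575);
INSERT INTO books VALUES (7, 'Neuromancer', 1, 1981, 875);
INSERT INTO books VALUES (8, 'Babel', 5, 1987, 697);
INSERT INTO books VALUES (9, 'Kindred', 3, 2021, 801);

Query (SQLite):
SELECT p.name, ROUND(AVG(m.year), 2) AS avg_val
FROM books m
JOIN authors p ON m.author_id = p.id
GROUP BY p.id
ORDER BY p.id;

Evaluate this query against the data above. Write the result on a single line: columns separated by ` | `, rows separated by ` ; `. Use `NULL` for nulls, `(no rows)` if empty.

Gita | 1981 ; Eve | 1998.2 ; Raj | 1985 ; Pia | 1980.5

Join each books row to its authors via author_id.
Group joined rows by authors.id; compute ROUND(AVG(m.year), 2) per group.
  1: ids {7} → ROUND(AVG(m.year), 2)=1981
  3: ids {1, 3, 4, 6, 9} → ROUND(AVG(m.year), 2)=1998.2
  4: ids {2} → ROUND(AVG(m.year), 2)=1985
  5: ids {5, 8} → ROUND(AVG(m.year), 2)=1980.5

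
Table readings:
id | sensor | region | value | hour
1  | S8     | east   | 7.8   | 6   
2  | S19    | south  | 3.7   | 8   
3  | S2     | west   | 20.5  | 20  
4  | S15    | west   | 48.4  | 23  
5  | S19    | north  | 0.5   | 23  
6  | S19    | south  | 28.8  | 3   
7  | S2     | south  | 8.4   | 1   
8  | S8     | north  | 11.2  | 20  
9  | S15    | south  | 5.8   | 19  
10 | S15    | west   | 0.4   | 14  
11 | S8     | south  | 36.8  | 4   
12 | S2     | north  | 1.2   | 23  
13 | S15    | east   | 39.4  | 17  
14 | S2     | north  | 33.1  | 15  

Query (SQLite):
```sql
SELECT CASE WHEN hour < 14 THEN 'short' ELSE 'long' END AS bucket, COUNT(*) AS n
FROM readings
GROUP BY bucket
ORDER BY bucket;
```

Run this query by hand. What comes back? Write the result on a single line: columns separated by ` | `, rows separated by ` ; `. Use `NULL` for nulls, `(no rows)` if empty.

Bucket rows by hour < 14 → 'short' else 'long'; count each bucket.

long | 9 ; short | 5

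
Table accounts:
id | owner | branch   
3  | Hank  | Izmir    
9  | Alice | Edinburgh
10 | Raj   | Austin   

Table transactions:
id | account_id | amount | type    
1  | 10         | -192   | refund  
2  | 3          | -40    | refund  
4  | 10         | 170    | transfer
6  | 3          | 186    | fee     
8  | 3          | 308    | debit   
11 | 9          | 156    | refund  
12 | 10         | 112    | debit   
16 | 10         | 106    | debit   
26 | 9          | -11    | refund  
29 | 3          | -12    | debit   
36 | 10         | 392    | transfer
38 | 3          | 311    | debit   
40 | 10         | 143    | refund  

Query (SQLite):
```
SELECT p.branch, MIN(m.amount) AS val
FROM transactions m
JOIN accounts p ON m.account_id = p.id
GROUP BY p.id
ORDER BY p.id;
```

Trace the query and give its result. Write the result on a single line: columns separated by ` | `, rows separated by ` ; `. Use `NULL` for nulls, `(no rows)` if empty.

Join each transactions row to its accounts via account_id.
Group joined rows by accounts.id; compute MIN(m.amount) per group.
  3: ids {2, 6, 8, 29, 38} → MIN(m.amount)=-40
  9: ids {11, 26} → MIN(m.amount)=-11
  10: ids {1, 4, 12, 16, 36, 40} → MIN(m.amount)=-192

Izmir | -40 ; Edinburgh | -11 ; Austin | -192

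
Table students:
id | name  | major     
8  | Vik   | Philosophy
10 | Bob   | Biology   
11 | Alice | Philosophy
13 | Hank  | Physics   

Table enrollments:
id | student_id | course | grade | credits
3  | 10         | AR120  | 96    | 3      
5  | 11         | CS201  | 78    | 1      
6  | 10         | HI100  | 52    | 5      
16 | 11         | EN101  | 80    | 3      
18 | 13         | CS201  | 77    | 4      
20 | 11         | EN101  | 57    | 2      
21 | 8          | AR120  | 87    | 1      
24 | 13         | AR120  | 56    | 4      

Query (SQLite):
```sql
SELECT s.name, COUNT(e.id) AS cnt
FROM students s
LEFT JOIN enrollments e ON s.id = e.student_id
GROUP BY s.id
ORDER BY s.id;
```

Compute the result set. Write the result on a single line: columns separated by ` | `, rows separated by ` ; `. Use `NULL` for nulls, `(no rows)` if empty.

Vik | 1 ; Bob | 2 ; Alice | 3 ; Hank | 2

LEFT JOIN keeps every students row; unmatched ones get NULL for enrollments columns.
Group by students.id and compute COUNT(e.id). COUNT(col) of an all-NULL group is 0.
  8: ids {21} → COUNT(e.id)=1
  10: ids {3, 6} → COUNT(e.id)=2
  11: ids {5, 16, 20} → COUNT(e.id)=3
  13: ids {18, 24} → COUNT(e.id)=2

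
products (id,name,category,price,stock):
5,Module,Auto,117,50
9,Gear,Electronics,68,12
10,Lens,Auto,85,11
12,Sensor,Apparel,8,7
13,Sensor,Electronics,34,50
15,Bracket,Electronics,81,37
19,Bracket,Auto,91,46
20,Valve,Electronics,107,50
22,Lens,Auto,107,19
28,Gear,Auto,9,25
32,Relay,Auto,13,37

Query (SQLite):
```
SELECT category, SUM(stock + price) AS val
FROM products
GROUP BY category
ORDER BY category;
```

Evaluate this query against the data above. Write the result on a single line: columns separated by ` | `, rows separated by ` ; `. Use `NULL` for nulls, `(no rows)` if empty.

Apparel | 15 ; Auto | 610 ; Electronics | 439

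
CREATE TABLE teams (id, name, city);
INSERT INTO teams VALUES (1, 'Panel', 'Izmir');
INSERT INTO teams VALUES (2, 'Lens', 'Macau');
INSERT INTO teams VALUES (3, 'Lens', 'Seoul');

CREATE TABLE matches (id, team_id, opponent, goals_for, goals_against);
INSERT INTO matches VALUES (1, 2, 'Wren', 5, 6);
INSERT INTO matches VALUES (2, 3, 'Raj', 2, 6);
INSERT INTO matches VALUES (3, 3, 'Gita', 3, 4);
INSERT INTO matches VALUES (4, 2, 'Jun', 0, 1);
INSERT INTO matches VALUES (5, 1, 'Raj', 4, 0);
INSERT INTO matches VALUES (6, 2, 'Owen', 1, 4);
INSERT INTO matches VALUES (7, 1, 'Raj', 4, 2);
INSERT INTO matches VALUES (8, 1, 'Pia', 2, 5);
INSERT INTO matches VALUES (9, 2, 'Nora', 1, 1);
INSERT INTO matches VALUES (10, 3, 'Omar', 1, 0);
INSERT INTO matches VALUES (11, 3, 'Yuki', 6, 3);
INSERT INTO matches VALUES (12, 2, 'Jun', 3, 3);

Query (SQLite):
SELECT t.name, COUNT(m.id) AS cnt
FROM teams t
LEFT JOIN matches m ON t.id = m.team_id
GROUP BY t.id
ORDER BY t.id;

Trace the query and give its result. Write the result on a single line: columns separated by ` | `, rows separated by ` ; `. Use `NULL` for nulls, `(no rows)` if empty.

LEFT JOIN keeps every teams row; unmatched ones get NULL for matches columns.
Group by teams.id and compute COUNT(m.id). COUNT(col) of an all-NULL group is 0.
  1: ids {5, 7, 8} → COUNT(m.id)=3
  2: ids {1, 4, 6, 9, 12} → COUNT(m.id)=5
  3: ids {2, 3, 10, 11} → COUNT(m.id)=4

Panel | 3 ; Lens | 5 ; Lens | 4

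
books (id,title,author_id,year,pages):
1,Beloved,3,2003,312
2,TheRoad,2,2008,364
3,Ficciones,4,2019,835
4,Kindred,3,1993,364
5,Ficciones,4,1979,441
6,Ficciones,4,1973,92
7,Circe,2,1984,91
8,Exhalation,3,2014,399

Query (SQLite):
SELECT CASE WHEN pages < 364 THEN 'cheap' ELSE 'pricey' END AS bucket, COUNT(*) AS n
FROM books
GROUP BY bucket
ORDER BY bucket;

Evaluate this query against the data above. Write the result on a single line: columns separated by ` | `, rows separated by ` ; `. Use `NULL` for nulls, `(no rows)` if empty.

cheap | 3 ; pricey | 5

Bucket rows by pages < 364 → 'cheap' else 'pricey'; count each bucket.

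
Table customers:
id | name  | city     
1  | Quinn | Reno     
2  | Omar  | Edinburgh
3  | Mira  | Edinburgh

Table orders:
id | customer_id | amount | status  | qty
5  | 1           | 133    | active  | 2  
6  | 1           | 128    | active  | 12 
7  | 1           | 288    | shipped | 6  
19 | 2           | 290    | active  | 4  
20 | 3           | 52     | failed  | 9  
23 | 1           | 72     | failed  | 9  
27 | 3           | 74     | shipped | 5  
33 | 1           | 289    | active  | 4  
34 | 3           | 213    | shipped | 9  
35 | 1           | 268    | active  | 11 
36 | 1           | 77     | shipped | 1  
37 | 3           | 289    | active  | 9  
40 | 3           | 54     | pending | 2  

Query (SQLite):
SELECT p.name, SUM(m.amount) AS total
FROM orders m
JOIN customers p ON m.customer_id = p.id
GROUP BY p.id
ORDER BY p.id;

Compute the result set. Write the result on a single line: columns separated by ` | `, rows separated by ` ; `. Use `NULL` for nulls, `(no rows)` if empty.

Join each orders row to its customers via customer_id.
Group joined rows by customers.id; compute SUM(m.amount) per group.
  1: ids {5, 6, 7, 23, 33, 35, 36} → SUM(m.amount)=1255
  2: ids {19} → SUM(m.amount)=290
  3: ids {20, 27, 34, 37, 40} → SUM(m.amount)=682

Quinn | 1255 ; Omar | 290 ; Mira | 682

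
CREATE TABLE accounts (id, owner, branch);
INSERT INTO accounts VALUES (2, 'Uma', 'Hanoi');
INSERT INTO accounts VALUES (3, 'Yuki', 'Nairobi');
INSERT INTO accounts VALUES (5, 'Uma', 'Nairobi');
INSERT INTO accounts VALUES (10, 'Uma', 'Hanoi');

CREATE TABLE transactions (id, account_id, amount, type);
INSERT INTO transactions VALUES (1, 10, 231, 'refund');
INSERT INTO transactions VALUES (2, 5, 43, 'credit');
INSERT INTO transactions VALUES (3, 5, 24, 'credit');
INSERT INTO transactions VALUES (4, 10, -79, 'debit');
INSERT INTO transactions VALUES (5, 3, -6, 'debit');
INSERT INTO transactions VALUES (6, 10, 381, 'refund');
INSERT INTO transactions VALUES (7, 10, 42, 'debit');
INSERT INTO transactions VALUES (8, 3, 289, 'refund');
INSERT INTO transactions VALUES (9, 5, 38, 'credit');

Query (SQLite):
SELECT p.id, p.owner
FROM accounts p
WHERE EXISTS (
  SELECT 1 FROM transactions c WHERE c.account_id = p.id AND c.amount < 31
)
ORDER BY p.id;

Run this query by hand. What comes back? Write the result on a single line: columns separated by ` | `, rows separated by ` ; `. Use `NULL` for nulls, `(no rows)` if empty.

For each accounts row, check whether any transactions with matching account_id has amount < 31.
Keep rows where that is true.

3 | Yuki ; 5 | Uma ; 10 | Uma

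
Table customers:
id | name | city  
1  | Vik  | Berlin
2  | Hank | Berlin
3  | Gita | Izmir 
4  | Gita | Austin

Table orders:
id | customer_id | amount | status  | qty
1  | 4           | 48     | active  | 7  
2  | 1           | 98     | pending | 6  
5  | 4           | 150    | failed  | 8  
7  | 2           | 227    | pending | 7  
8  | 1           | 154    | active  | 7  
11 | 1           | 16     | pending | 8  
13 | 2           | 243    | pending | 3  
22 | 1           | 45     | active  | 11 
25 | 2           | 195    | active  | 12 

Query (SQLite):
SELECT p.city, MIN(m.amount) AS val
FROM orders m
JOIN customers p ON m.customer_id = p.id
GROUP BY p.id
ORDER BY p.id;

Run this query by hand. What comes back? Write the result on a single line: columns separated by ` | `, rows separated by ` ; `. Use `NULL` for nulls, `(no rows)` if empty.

Berlin | 16 ; Berlin | 195 ; Austin | 48

Join each orders row to its customers via customer_id.
Group joined rows by customers.id; compute MIN(m.amount) per group.
  1: ids {2, 8, 11, 22} → MIN(m.amount)=16
  2: ids {7, 13, 25} → MIN(m.amount)=195
  4: ids {1, 5} → MIN(m.amount)=48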